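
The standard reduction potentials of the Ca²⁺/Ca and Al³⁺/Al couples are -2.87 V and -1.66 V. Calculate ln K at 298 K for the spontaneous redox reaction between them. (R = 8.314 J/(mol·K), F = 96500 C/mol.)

E°_cell = -1.66 − (-2.87) = 1.21 V, with n = 6 electrons transferred.
At equilibrium E = 0, so the Nernst equation gives ln K = nFE°/RT = (6)(96500)(1.21)/((8.314)(298)) = 282.77.

ln K = 282.8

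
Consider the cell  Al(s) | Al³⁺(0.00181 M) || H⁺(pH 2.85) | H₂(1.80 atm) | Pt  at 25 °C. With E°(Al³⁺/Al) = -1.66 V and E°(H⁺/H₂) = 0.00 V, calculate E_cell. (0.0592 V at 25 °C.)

1.54 V

The hydrogen couple is the cathode, so E°_cell = 1.66 V; n = 6.
[H⁺] = 10^(−2.85) = 0.0014 M, and Q = [Al³⁺]^2·P(H₂)^3 / [H⁺]^6 = 2.41 × 10^12.
E = E° − (0.0592/6) log Q = 1.66 − (0.0592/6)(12.381) = 1.538 V.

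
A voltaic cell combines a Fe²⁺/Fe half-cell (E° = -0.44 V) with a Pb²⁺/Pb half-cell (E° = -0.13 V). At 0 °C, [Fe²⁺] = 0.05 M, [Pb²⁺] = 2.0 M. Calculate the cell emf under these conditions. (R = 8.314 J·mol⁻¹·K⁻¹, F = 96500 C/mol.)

0.353 V

The Pb²⁺/Pb couple has the higher reduction potential and acts as the cathode, so E°_cell = -0.13 − (-0.44) = 0.31 V.
Balancing electrons gives n = 2; the reaction quotient is Q = [Fe²⁺]/[Pb²⁺] = 0.0250.
E = E° − (RT/nF) ln Q = 0.31 − (8.314×273)/(2×96500) × (-3.689) = 0.310 + 0.043 = 0.353 V.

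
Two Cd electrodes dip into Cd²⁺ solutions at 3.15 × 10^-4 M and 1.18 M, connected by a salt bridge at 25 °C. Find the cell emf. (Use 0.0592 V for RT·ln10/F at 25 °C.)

0.11 V

Both half-cells are Cd²⁺/Cd, so E°_cell = 0. The concentrated side is the cathode; the cell reaction moves Cd²⁺ from high to low concentration with n = 2.
Q = [Cd²⁺]_dilute/[Cd²⁺]_conc = 3.15 × 10^-4/1.18 = 2.67 × 10^-4.
E = 0 − (0.0592/2) log Q = −(0.0592/2)(-3.574) = 0.1058 V.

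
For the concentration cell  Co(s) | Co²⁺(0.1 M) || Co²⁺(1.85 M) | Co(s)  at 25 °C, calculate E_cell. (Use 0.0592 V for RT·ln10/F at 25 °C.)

0.038 V

Both half-cells are Co²⁺/Co, so E°_cell = 0. The concentrated side is the cathode; the cell reaction moves Co²⁺ from high to low concentration with n = 2.
Q = [Co²⁺]_dilute/[Co²⁺]_conc = 0.1/1.85 = 0.0541.
E = 0 − (0.0592/2) log Q = −(0.0592/2)(-1.267) = 0.0375 V.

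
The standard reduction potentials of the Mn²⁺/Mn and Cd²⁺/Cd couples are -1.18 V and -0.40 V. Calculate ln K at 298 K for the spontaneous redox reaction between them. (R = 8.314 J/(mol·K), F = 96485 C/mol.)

E°_cell = -0.40 − (-1.18) = 0.78 V, with n = 2 electrons transferred.
At equilibrium E = 0, so the Nernst equation gives ln K = nFE°/RT = (2)(96485)(0.78)/((8.314)(298)) = 60.75.

ln K = 60.8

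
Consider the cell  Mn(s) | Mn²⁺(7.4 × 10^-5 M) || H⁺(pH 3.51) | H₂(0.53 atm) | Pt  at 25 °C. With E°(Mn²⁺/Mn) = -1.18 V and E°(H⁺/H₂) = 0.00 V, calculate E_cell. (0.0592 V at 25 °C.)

The hydrogen couple is the cathode, so E°_cell = 1.18 V; n = 2.
[H⁺] = 10^(−3.51) = 3.1 × 10^-4 M, and Q = [Mn²⁺]·P(H₂) / [H⁺]^2 = 411.
E = E° − (0.0592/2) log Q = 1.18 − (0.0592/2)(2.614) = 1.103 V.

1.10 V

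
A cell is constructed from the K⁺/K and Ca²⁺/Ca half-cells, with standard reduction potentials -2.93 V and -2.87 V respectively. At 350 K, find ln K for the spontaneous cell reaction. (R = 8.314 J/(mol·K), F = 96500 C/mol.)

ln K = 4.0

E°_cell = -2.87 − (-2.93) = 0.06 V, with n = 2 electrons transferred.
At equilibrium E = 0, so the Nernst equation gives ln K = nFE°/RT = (2)(96500)(0.06)/((8.314)(350)) = 3.98.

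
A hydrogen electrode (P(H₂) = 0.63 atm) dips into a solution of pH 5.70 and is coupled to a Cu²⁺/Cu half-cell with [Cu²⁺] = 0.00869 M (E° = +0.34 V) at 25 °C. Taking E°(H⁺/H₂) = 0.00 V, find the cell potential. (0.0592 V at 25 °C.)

The Cu²⁺/Cu couple is the cathode, so E°_cell = 0.34 V; n = 2.
[H⁺] = 10^(−5.70) = 2 × 10^-6 M, and Q = [H⁺]^2 / ([Cu²⁺]·P(H₂)) = 7.27 × 10^-10.
E = E° − (0.0592/2) log Q = 0.34 − (0.0592/2)(-9.138) = 0.610 V.

0.61 V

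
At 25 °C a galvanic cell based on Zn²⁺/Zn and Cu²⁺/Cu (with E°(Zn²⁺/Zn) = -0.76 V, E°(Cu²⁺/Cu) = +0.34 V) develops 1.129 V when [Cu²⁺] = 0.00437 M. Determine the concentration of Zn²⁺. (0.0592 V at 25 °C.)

From the Nernst equation, log Q = n(E° − E)/0.0592 = 2(1.10 − 1.129)/0.0592 = -0.980, so Q = 0.105.
With Q = [Zn²⁺]/[Cu²⁺] and the known concentrations, [Zn²⁺] in the numerator gives [Zn²⁺] = 4.6 × 10^-4 M.

4.6 × 10^-4 M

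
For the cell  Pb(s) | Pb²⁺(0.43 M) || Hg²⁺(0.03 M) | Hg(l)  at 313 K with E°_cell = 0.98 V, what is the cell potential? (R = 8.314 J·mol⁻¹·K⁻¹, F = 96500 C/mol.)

0.944 V

Balancing electrons gives n = 2; the reaction quotient is Q = [Pb²⁺]/[Hg²⁺] = 14.3.
E = E° − (RT/nF) ln Q = 0.98 − (8.314×313)/(2×96500) × (2.663) = 0.980 − 0.036 = 0.944 V.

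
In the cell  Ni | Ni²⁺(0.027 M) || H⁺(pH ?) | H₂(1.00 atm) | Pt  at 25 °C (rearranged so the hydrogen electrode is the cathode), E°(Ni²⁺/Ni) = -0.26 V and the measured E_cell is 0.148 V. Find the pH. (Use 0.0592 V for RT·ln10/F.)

pH = 2.68

E°_cell = 0.26 V and n = 2.
log Q = n(E° − E)/0.0592 = 2×(0.26 − 0.148)/0.0592 = 3.784.
With Q = [Ni²⁺]·P(H₂) / [H⁺]^2, solving for [H⁺] gives log[H⁺] = -2.676, so pH = 2.68.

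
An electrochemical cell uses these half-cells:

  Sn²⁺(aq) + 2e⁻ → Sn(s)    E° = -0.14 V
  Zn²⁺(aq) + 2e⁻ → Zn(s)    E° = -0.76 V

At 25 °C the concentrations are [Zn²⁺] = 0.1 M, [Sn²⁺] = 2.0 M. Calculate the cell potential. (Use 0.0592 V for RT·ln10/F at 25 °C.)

The Sn²⁺/Sn couple has the higher reduction potential and acts as the cathode, so E°_cell = -0.14 − (-0.76) = 0.62 V.
Balancing electrons gives n = 2; the reaction quotient is Q = [Zn²⁺]/[Sn²⁺] = 0.0500.
At 25 °C, E = E° − (0.0592/n) log Q = 0.62 − (0.0592/2)(-1.301) = 0.620 + 0.039 = 0.659 V.

0.659 V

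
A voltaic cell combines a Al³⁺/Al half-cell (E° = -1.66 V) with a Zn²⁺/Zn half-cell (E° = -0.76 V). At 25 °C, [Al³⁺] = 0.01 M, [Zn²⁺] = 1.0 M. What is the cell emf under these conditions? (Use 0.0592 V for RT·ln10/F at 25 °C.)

0.939 V

The Zn²⁺/Zn couple has the higher reduction potential and acts as the cathode, so E°_cell = -0.76 − (-1.66) = 0.90 V.
Balancing electrons gives n = 6; the reaction quotient is Q = [Al³⁺]^2/[Zn²⁺]^3 = 1 × 10^-4.
At 25 °C, E = E° − (0.0592/n) log Q = 0.90 − (0.0592/6)(-4.000) = 0.900 + 0.039 = 0.939 V.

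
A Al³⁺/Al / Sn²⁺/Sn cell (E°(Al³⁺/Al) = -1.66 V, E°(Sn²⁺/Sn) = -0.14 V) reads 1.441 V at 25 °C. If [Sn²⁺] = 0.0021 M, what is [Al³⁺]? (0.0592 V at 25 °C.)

From the Nernst equation, log Q = n(E° − E)/0.0592 = 6(1.52 − 1.441)/0.0592 = 8.007, so Q = 1.02 × 10^8.
With Q = [Al³⁺]^2/[Sn²⁺]^3 and the known concentrations, [Al³⁺]^2 in the numerator gives [Al³⁺] = 0.97 M.

0.97 M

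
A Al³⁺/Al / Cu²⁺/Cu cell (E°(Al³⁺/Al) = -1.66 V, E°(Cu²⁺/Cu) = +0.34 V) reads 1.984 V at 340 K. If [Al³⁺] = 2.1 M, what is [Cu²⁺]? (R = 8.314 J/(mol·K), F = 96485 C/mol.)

From the Nernst equation, ln Q = nF(E° − E)/RT = 6×96485×(2.00 − 1.984)/(8.314×340) = 3.277, so Q = 26.5.
With Q = [Al³⁺]^2/[Cu²⁺]^3 and the known concentrations, [Cu²⁺]^3 in the denominator gives [Cu²⁺] = 0.55 M.

0.55 M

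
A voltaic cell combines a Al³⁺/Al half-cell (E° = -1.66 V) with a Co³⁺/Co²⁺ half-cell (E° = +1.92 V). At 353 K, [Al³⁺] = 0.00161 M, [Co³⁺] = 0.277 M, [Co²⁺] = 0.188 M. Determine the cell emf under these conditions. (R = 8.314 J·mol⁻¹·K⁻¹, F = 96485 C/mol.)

The Co³⁺/Co²⁺ couple has the higher reduction potential and acts as the cathode, so E°_cell = +1.92 − (-1.66) = 3.58 V.
Balancing electrons gives n = 3; the reaction quotient is Q = [Al³⁺]·[Co²⁺]^3/[Co³⁺]^3 = 5.03 × 10^-4.
E = E° − (RT/nF) ln Q = 3.58 − (8.314×353)/(3×96485) × (-7.594) = 3.580 + 0.077 = 3.657 V.

3.66 V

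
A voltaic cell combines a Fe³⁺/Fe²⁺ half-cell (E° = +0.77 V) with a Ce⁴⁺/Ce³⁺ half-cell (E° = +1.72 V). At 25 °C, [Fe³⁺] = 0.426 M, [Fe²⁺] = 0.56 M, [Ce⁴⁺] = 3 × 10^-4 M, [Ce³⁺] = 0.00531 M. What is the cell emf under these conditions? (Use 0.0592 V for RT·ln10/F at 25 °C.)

The Ce⁴⁺/Ce³⁺ couple has the higher reduction potential and acts as the cathode, so E°_cell = +1.72 − (+0.77) = 0.95 V.
Balancing electrons gives n = 1; the reaction quotient is Q = [Fe³⁺]·[Ce³⁺]/([Fe²⁺]·[Ce⁴⁺]) = 13.5.
At 25 °C, E = E° − (0.0592/n) log Q = 0.95 − (0.0592/1)(1.129) = 0.950 − 0.067 = 0.883 V.

0.883 V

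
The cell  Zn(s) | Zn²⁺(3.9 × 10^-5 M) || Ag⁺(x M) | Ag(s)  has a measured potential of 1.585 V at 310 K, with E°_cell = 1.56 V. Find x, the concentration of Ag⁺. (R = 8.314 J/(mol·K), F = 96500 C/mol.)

From the Nernst equation, ln Q = nF(E° − E)/RT = 2×96500×(1.56 − 1.585)/(8.314×310) = -1.872, so Q = 0.154.
With Q = [Zn²⁺]/[Ag⁺]^2 and the known concentrations, [Ag⁺]^2 in the denominator gives [Ag⁺] = 0.016 M.

0.016 M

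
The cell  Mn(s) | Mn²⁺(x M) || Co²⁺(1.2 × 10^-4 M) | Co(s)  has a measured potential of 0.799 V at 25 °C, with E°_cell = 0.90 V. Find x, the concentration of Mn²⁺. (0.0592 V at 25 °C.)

From the Nernst equation, log Q = n(E° − E)/0.0592 = 2(0.90 − 0.799)/0.0592 = 3.412, so Q = 2580.
With Q = [Mn²⁺]/[Co²⁺] and the known concentrations, [Mn²⁺] in the numerator gives [Mn²⁺] = 0.31 M.

0.31 M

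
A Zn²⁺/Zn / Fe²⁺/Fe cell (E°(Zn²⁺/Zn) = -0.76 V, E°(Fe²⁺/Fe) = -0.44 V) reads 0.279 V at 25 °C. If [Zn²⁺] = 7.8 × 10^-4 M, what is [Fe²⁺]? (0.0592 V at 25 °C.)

3.2 × 10^-5 M

From the Nernst equation, log Q = n(E° − E)/0.0592 = 2(0.32 − 0.279)/0.0592 = 1.385, so Q = 24.3.
With Q = [Zn²⁺]/[Fe²⁺] and the known concentrations, [Fe²⁺] in the denominator gives [Fe²⁺] = 3.2 × 10^-5 M.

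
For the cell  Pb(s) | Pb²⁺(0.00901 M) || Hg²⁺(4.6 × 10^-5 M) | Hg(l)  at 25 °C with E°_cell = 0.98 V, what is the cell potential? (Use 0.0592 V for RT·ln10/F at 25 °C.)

0.912 V

Balancing electrons gives n = 2; the reaction quotient is Q = [Pb²⁺]/[Hg²⁺] = 196.
At 25 °C, E = E° − (0.0592/n) log Q = 0.98 − (0.0592/2)(2.292) = 0.980 − 0.068 = 0.912 V.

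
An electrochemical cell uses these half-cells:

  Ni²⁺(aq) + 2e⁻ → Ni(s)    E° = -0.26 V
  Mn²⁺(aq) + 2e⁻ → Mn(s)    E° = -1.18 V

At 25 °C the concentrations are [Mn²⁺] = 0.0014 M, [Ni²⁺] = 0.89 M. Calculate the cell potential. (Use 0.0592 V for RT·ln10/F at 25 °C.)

The Ni²⁺/Ni couple has the higher reduction potential and acts as the cathode, so E°_cell = -0.26 − (-1.18) = 0.92 V.
Balancing electrons gives n = 2; the reaction quotient is Q = [Mn²⁺]/[Ni²⁺] = 0.00157.
At 25 °C, E = E° − (0.0592/n) log Q = 0.92 − (0.0592/2)(-2.803) = 0.920 + 0.083 = 1.003 V.

1.00 V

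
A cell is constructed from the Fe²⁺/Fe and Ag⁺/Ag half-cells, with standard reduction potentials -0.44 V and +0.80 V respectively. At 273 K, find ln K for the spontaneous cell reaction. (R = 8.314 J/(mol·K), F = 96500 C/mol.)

E°_cell = +0.80 − (-0.44) = 1.24 V, with n = 2 electrons transferred.
At equilibrium E = 0, so the Nernst equation gives ln K = nFE°/RT = (2)(96500)(1.24)/((8.314)(273)) = 105.44.

ln K = 105.4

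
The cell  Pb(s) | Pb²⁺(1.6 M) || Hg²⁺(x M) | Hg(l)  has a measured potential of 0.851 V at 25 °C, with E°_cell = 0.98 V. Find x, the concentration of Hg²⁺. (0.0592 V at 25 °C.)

7 × 10^-5 M

From the Nernst equation, log Q = n(E° − E)/0.0592 = 2(0.98 − 0.851)/0.0592 = 4.358, so Q = 2.28 × 10^4.
With Q = [Pb²⁺]/[Hg²⁺] and the known concentrations, [Hg²⁺] in the denominator gives [Hg²⁺] = 7 × 10^-5 M.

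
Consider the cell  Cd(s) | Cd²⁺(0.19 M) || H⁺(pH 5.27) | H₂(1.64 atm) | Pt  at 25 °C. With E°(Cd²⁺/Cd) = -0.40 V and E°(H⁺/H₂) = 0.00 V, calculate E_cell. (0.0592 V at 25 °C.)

The hydrogen couple is the cathode, so E°_cell = 0.40 V; n = 2.
[H⁺] = 10^(−5.27) = 5.4 × 10^-6 M, and Q = [Cd²⁺]·P(H₂) / [H⁺]^2 = 1.08 × 10^10.
E = E° − (0.0592/2) log Q = 0.40 − (0.0592/2)(10.034) = 0.103 V.

0.10 V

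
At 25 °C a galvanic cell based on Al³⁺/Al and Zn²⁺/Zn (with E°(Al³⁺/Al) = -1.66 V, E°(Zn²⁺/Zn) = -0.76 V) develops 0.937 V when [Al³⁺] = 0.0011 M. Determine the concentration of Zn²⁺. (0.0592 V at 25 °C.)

From the Nernst equation, log Q = n(E° − E)/0.0592 = 6(0.90 − 0.937)/0.0592 = -3.750, so Q = 1.78 × 10^-4.
With Q = [Al³⁺]^2/[Zn²⁺]^3 and the known concentrations, [Zn²⁺]^3 in the denominator gives [Zn²⁺] = 0.19 M.

0.19 M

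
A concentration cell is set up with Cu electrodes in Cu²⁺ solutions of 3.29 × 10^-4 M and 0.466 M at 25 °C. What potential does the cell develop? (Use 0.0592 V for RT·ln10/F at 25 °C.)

Both half-cells are Cu²⁺/Cu, so E°_cell = 0. The concentrated side is the cathode; the cell reaction moves Cu²⁺ from high to low concentration with n = 2.
Q = [Cu²⁺]_dilute/[Cu²⁺]_conc = 3.29 × 10^-4/0.466 = 7.06 × 10^-4.
E = 0 − (0.0592/2) log Q = −(0.0592/2)(-3.151) = 0.0933 V.

0.093 V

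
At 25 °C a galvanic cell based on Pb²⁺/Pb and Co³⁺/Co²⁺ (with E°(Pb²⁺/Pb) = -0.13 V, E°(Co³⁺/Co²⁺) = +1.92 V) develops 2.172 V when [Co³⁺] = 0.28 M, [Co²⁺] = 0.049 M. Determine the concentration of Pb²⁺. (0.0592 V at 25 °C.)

0.0025 M

From the Nernst equation, log Q = n(E° − E)/0.0592 = 2(2.05 − 2.172)/0.0592 = -4.122, so Q = 7.56 × 10^-5.
With Q = [Pb²⁺]·[Co²⁺]^2/[Co³⁺]^2 and the known concentrations, [Pb²⁺] in the numerator gives [Pb²⁺] = 0.0025 M.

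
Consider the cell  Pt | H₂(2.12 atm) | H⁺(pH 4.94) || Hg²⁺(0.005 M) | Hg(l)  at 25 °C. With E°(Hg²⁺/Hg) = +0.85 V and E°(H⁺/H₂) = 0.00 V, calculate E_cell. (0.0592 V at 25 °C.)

1.08 V

The Hg²⁺/Hg couple is the cathode, so E°_cell = 0.85 V; n = 2.
[H⁺] = 10^(−4.94) = 1.1 × 10^-5 M, and Q = [H⁺]^2 / ([Hg²⁺]·P(H₂)) = 1.24 × 10^-8.
E = E° − (0.0592/2) log Q = 0.85 − (0.0592/2)(-7.905) = 1.084 V.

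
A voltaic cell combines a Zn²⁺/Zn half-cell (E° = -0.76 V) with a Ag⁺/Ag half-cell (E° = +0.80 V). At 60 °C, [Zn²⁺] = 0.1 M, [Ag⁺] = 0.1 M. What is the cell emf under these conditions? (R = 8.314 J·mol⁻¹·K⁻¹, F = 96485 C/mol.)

The Ag⁺/Ag couple has the higher reduction potential and acts as the cathode, so E°_cell = +0.80 − (-0.76) = 1.56 V.
Balancing electrons gives n = 2; the reaction quotient is Q = [Zn²⁺]/[Ag⁺]^2 = 10.0.
E = E° − (RT/nF) ln Q = 1.56 − (8.314×333)/(2×96485) × (2.303) = 1.560 − 0.033 = 1.527 V.

1.53 V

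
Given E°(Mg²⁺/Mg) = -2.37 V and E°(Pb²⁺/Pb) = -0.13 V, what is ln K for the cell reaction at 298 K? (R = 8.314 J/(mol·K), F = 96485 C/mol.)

ln K = 174.5

E°_cell = -0.13 − (-2.37) = 2.24 V, with n = 2 electrons transferred.
At equilibrium E = 0, so the Nernst equation gives ln K = nFE°/RT = (2)(96485)(2.24)/((8.314)(298)) = 174.47.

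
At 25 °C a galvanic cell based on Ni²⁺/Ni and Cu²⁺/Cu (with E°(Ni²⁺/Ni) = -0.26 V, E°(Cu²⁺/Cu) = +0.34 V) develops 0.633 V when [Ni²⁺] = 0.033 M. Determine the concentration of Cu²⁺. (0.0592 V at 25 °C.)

0.43 M

From the Nernst equation, log Q = n(E° − E)/0.0592 = 2(0.60 − 0.633)/0.0592 = -1.115, so Q = 0.0768.
With Q = [Ni²⁺]/[Cu²⁺] and the known concentrations, [Cu²⁺] in the denominator gives [Cu²⁺] = 0.43 M.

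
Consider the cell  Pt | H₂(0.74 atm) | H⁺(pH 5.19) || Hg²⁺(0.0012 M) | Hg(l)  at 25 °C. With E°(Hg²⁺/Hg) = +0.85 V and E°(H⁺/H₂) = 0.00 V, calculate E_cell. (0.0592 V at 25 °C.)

1.07 V

The Hg²⁺/Hg couple is the cathode, so E°_cell = 0.85 V; n = 2.
[H⁺] = 10^(−5.19) = 6.5 × 10^-6 M, and Q = [H⁺]^2 / ([Hg²⁺]·P(H₂)) = 4.69 × 10^-8.
E = E° − (0.0592/2) log Q = 0.85 − (0.0592/2)(-7.328) = 1.067 V.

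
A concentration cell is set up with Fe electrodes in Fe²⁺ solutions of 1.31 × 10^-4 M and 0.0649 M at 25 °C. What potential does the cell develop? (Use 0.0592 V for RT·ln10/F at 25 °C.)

0.080 V

Both half-cells are Fe²⁺/Fe, so E°_cell = 0. The concentrated side is the cathode; the cell reaction moves Fe²⁺ from high to low concentration with n = 2.
Q = [Fe²⁺]_dilute/[Fe²⁺]_conc = 1.31 × 10^-4/0.0649 = 0.00202.
E = 0 − (0.0592/2) log Q = −(0.0592/2)(-2.695) = 0.0798 V.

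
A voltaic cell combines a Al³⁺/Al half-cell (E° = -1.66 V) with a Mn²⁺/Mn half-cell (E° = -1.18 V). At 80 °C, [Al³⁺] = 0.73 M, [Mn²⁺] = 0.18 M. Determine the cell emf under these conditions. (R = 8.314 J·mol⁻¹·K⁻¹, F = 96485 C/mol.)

The Mn²⁺/Mn couple has the higher reduction potential and acts as the cathode, so E°_cell = -1.18 − (-1.66) = 0.48 V.
Balancing electrons gives n = 6; the reaction quotient is Q = [Al³⁺]^2/[Mn²⁺]^3 = 91.4.
E = E° − (RT/nF) ln Q = 0.48 − (8.314×353)/(6×96485) × (4.515) = 0.480 − 0.023 = 0.457 V.

0.457 V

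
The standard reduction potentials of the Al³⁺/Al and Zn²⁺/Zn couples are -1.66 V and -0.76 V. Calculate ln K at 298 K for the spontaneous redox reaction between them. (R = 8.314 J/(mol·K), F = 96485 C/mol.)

ln K = 210.3

E°_cell = -0.76 − (-1.66) = 0.90 V, with n = 6 electrons transferred.
At equilibrium E = 0, so the Nernst equation gives ln K = nFE°/RT = (6)(96485)(0.90)/((8.314)(298)) = 210.29.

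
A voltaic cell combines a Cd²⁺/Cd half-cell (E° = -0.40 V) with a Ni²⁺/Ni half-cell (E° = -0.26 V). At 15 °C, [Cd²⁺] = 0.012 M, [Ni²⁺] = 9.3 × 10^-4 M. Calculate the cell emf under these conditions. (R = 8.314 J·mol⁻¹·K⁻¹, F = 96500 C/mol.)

The Ni²⁺/Ni couple has the higher reduction potential and acts as the cathode, so E°_cell = -0.26 − (-0.40) = 0.14 V.
Balancing electrons gives n = 2; the reaction quotient is Q = [Cd²⁺]/[Ni²⁺] = 12.9.
E = E° − (RT/nF) ln Q = 0.14 − (8.314×288)/(2×96500) × (2.557) = 0.140 − 0.032 = 0.108 V.

0.108 V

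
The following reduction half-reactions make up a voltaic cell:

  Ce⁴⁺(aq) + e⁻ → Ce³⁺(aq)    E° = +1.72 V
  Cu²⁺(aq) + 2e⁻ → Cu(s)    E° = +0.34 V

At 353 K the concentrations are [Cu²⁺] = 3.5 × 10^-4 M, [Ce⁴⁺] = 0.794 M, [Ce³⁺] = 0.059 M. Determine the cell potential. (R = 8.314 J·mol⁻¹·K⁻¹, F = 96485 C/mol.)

The Ce⁴⁺/Ce³⁺ couple has the higher reduction potential and acts as the cathode, so E°_cell = +1.72 − (+0.34) = 1.38 V.
Balancing electrons gives n = 2; the reaction quotient is Q = [Cu²⁺]·[Ce³⁺]^2/[Ce⁴⁺]^2 = 1.93 × 10^-6.
E = E° − (RT/nF) ln Q = 1.38 − (8.314×353)/(2×96485) × (-13.157) = 1.380 + 0.200 = 1.580 V.

1.58 V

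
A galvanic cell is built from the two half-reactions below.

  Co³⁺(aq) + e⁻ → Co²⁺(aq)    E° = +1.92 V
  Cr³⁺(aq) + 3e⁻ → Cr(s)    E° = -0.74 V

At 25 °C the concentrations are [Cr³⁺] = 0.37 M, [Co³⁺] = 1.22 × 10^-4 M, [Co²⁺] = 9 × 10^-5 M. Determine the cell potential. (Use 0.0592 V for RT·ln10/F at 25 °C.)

The Co³⁺/Co²⁺ couple has the higher reduction potential and acts as the cathode, so E°_cell = +1.92 − (-0.74) = 2.66 V.
Balancing electrons gives n = 3; the reaction quotient is Q = [Cr³⁺]·[Co²⁺]^3/[Co³⁺]^3 = 0.149.
At 25 °C, E = E° − (0.0592/n) log Q = 2.66 − (0.0592/3)(-0.828) = 2.660 + 0.016 = 2.676 V.

2.68 V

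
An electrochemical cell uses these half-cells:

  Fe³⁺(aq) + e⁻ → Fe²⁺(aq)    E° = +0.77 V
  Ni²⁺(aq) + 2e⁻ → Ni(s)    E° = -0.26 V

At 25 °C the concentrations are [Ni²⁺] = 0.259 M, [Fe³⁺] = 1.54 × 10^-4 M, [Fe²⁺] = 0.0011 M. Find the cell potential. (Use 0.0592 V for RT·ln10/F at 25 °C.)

0.997 V

The Fe³⁺/Fe²⁺ couple has the higher reduction potential and acts as the cathode, so E°_cell = +0.77 − (-0.26) = 1.03 V.
Balancing electrons gives n = 2; the reaction quotient is Q = [Ni²⁺]·[Fe²⁺]^2/[Fe³⁺]^2 = 13.2.
At 25 °C, E = E° − (0.0592/n) log Q = 1.03 − (0.0592/2)(1.121) = 1.030 − 0.033 = 0.997 V.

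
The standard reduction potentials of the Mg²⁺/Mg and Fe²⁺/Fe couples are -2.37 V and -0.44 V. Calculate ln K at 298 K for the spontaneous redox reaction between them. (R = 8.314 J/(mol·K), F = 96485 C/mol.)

E°_cell = -0.44 − (-2.37) = 1.93 V, with n = 2 electrons transferred.
At equilibrium E = 0, so the Nernst equation gives ln K = nFE°/RT = (2)(96485)(1.93)/((8.314)(298)) = 150.32.

ln K = 150.3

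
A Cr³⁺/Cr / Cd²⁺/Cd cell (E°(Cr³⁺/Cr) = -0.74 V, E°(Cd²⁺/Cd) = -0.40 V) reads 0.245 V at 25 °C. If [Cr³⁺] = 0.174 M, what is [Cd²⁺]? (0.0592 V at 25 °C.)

1.9 × 10^-4 M

From the Nernst equation, log Q = n(E° − E)/0.0592 = 6(0.34 − 0.245)/0.0592 = 9.628, so Q = 4.25 × 10^9.
With Q = [Cr³⁺]^2/[Cd²⁺]^3 and the known concentrations, [Cd²⁺]^3 in the denominator gives [Cd²⁺] = 1.9 × 10^-4 M.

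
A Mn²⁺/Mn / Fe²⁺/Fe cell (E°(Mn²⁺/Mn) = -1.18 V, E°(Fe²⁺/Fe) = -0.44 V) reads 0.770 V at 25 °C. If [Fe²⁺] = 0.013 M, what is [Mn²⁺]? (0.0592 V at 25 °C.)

From the Nernst equation, log Q = n(E° − E)/0.0592 = 2(0.74 − 0.770)/0.0592 = -1.014, so Q = 0.0969.
With Q = [Mn²⁺]/[Fe²⁺] and the known concentrations, [Mn²⁺] in the numerator gives [Mn²⁺] = 0.0013 M.

0.0013 M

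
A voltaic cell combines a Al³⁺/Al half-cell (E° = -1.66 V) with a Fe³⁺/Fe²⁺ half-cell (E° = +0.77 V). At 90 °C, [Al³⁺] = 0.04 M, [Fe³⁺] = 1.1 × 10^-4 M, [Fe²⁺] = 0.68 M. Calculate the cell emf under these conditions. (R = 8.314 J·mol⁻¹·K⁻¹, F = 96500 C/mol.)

The Fe³⁺/Fe²⁺ couple has the higher reduction potential and acts as the cathode, so E°_cell = +0.77 − (-1.66) = 2.43 V.
Balancing electrons gives n = 3; the reaction quotient is Q = [Al³⁺]·[Fe²⁺]^3/[Fe³⁺]^3 = 9.45 × 10^9.
E = E° − (RT/nF) ln Q = 2.43 − (8.314×363)/(3×96500) × (22.969) = 2.430 − 0.239 = 2.191 V.

2.19 V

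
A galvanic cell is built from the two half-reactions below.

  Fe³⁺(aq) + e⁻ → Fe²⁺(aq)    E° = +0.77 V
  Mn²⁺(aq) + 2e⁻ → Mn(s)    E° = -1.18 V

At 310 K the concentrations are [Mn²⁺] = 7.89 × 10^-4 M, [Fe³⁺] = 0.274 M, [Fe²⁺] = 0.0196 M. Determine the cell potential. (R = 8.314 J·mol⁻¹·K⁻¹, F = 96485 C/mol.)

The Fe³⁺/Fe²⁺ couple has the higher reduction potential and acts as the cathode, so E°_cell = +0.77 − (-1.18) = 1.95 V.
Balancing electrons gives n = 2; the reaction quotient is Q = [Mn²⁺]·[Fe²⁺]^2/[Fe³⁺]^2 = 4.04 × 10^-6.
E = E° − (RT/nF) ln Q = 1.95 − (8.314×310)/(2×96485) × (-12.420) = 1.950 + 0.166 = 2.116 V.

2.12 V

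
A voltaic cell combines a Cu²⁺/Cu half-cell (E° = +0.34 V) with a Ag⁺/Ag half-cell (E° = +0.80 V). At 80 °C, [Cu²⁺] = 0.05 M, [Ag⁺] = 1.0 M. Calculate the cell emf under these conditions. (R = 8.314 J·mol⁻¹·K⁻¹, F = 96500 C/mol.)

0.506 V

The Ag⁺/Ag couple has the higher reduction potential and acts as the cathode, so E°_cell = +0.80 − (+0.34) = 0.46 V.
Balancing electrons gives n = 2; the reaction quotient is Q = [Cu²⁺]/[Ag⁺]^2 = 0.0500.
E = E° − (RT/nF) ln Q = 0.46 − (8.314×353)/(2×96500) × (-2.996) = 0.460 + 0.046 = 0.506 V.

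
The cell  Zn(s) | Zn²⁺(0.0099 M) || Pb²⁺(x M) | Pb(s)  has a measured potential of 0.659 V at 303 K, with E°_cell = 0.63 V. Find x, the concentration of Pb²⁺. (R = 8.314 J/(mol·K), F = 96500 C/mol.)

0.091 M

From the Nernst equation, ln Q = nF(E° − E)/RT = 2×96500×(0.63 − 0.659)/(8.314×303) = -2.222, so Q = 0.108.
With Q = [Zn²⁺]/[Pb²⁺] and the known concentrations, [Pb²⁺] in the denominator gives [Pb²⁺] = 0.091 M.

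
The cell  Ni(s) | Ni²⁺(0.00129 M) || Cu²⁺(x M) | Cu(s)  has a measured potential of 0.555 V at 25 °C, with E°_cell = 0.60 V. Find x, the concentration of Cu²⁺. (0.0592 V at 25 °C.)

3.9 × 10^-5 M

From the Nernst equation, log Q = n(E° − E)/0.0592 = 2(0.60 − 0.555)/0.0592 = 1.520, so Q = 33.1.
With Q = [Ni²⁺]/[Cu²⁺] and the known concentrations, [Cu²⁺] in the denominator gives [Cu²⁺] = 3.9 × 10^-5 M.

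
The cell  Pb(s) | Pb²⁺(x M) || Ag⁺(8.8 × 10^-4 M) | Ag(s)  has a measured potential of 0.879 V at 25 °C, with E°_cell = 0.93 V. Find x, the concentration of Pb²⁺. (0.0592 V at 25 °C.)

From the Nernst equation, log Q = n(E° − E)/0.0592 = 2(0.93 − 0.879)/0.0592 = 1.723, so Q = 52.8.
With Q = [Pb²⁺]/[Ag⁺]^2 and the known concentrations, [Pb²⁺] in the numerator gives [Pb²⁺] = 4.1 × 10^-5 M.

4.1 × 10^-5 M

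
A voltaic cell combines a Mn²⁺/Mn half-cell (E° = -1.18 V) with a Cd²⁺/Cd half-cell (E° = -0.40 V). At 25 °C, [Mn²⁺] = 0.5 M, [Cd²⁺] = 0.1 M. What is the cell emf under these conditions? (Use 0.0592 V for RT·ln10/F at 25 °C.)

The Cd²⁺/Cd couple has the higher reduction potential and acts as the cathode, so E°_cell = -0.40 − (-1.18) = 0.78 V.
Balancing electrons gives n = 2; the reaction quotient is Q = [Mn²⁺]/[Cd²⁺] = 5.00.
At 25 °C, E = E° − (0.0592/n) log Q = 0.78 − (0.0592/2)(0.699) = 0.780 − 0.021 = 0.759 V.

0.759 V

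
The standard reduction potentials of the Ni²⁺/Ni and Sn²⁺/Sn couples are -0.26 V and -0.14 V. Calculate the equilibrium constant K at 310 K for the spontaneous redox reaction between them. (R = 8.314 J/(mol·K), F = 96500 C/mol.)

E°_cell = -0.14 − (-0.26) = 0.12 V, with n = 2 electrons transferred.
At equilibrium E = 0, so the Nernst equation gives ln K = nFE°/RT = (2)(96500)(0.12)/((8.314)(310)) = 8.99.
K = e^8.99 = 8000.

8000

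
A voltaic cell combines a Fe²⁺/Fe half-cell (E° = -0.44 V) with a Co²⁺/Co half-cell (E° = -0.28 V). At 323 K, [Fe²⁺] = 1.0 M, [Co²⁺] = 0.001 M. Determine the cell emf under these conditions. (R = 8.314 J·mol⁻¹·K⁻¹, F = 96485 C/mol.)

0.064 V

The Co²⁺/Co couple has the higher reduction potential and acts as the cathode, so E°_cell = -0.28 − (-0.44) = 0.16 V.
Balancing electrons gives n = 2; the reaction quotient is Q = [Fe²⁺]/[Co²⁺] = 1000.
E = E° − (RT/nF) ln Q = 0.16 − (8.314×323)/(2×96485) × (6.908) = 0.160 − 0.096 = 0.064 V.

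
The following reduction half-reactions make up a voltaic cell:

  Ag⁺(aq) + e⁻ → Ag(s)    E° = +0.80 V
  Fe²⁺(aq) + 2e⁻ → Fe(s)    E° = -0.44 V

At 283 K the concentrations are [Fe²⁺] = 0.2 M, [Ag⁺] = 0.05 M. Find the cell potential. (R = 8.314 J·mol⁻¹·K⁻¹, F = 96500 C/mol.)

The Ag⁺/Ag couple has the higher reduction potential and acts as the cathode, so E°_cell = +0.80 − (-0.44) = 1.24 V.
Balancing electrons gives n = 2; the reaction quotient is Q = [Fe²⁺]/[Ag⁺]^2 = 80.0.
E = E° − (RT/nF) ln Q = 1.24 − (8.314×283)/(2×96500) × (4.382) = 1.240 − 0.053 = 1.187 V.

1.19 V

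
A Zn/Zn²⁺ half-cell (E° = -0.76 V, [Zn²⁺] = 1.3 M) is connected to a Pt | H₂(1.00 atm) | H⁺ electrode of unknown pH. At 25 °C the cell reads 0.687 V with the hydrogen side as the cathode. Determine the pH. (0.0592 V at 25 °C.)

pH = 1.18

E°_cell = 0.76 V and n = 2.
log Q = n(E° − E)/0.0592 = 2×(0.76 − 0.687)/0.0592 = 2.466.
With Q = [Zn²⁺]·P(H₂) / [H⁺]^2, solving for [H⁺] gives log[H⁺] = -1.176, so pH = 1.18.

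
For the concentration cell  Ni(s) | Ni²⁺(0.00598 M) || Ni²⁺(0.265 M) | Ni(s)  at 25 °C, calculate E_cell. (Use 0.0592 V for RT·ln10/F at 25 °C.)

0.049 V

Both half-cells are Ni²⁺/Ni, so E°_cell = 0. The concentrated side is the cathode; the cell reaction moves Ni²⁺ from high to low concentration with n = 2.
Q = [Ni²⁺]_dilute/[Ni²⁺]_conc = 0.00598/0.265 = 0.0226.
E = 0 − (0.0592/2) log Q = −(0.0592/2)(-1.647) = 0.0488 V.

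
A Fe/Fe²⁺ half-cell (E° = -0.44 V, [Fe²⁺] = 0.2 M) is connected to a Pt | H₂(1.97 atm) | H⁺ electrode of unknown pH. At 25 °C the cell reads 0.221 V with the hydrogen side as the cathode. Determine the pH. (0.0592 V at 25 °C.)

E°_cell = 0.44 V and n = 2.
log Q = n(E° − E)/0.0592 = 2×(0.44 − 0.221)/0.0592 = 7.399.
With Q = [Fe²⁺]·P(H₂) / [H⁺]^2, solving for [H⁺] gives log[H⁺] = -3.902, so pH = 3.90.

pH = 3.90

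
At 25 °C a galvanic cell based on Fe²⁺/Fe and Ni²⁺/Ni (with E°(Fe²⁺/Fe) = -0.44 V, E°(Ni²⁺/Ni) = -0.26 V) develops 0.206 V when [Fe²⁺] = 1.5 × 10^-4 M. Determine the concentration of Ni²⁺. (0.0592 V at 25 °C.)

0.0011 M

From the Nernst equation, log Q = n(E° − E)/0.0592 = 2(0.18 − 0.206)/0.0592 = -0.878, so Q = 0.132.
With Q = [Fe²⁺]/[Ni²⁺] and the known concentrations, [Ni²⁺] in the denominator gives [Ni²⁺] = 0.0011 M.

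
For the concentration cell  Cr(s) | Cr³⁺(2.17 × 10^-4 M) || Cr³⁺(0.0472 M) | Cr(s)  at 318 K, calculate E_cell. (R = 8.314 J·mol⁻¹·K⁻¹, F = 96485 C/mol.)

Both half-cells are Cr³⁺/Cr, so E°_cell = 0. The concentrated side is the cathode; the cell reaction moves Cr³⁺ from high to low concentration with n = 3.
Q = [Cr³⁺]_dilute/[Cr³⁺]_conc = 2.17 × 10^-4/0.0472 = 0.00460.
E = 0 − (RT/nF) ln Q = −((8.314×318)/(3×96485))(-5.382) = 0.0492 V.

0.049 V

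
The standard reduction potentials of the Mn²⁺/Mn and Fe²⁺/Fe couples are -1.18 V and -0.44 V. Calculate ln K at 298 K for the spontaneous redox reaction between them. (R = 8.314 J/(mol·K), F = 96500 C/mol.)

E°_cell = -0.44 − (-1.18) = 0.74 V, with n = 2 electrons transferred.
At equilibrium E = 0, so the Nernst equation gives ln K = nFE°/RT = (2)(96500)(0.74)/((8.314)(298)) = 57.65.

ln K = 57.6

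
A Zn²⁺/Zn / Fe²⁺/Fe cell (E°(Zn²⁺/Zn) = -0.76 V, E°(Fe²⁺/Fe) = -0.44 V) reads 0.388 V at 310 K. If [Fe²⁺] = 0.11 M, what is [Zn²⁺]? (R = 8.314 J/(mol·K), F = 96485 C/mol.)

From the Nernst equation, ln Q = nF(E° − E)/RT = 2×96485×(0.32 − 0.388)/(8.314×310) = -5.091, so Q = 0.00615.
With Q = [Zn²⁺]/[Fe²⁺] and the known concentrations, [Zn²⁺] in the numerator gives [Zn²⁺] = 6.8 × 10^-4 M.

6.8 × 10^-4 M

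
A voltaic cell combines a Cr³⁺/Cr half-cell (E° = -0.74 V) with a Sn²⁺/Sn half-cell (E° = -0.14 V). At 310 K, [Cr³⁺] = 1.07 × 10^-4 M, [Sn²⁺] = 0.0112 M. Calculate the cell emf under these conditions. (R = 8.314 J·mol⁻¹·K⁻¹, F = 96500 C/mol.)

0.621 V

The Sn²⁺/Sn couple has the higher reduction potential and acts as the cathode, so E°_cell = -0.14 − (-0.74) = 0.60 V.
Balancing electrons gives n = 6; the reaction quotient is Q = [Cr³⁺]^2/[Sn²⁺]^3 = 0.00815.
E = E° − (RT/nF) ln Q = 0.60 − (8.314×310)/(6×96500) × (-4.810) = 0.600 + 0.021 = 0.621 V.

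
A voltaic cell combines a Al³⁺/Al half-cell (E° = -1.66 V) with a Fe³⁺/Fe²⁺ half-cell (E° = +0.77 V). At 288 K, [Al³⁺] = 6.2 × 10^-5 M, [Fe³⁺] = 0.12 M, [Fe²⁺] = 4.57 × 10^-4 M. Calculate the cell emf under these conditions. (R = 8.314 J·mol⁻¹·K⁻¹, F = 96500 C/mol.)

The Fe³⁺/Fe²⁺ couple has the higher reduction potential and acts as the cathode, so E°_cell = +0.77 − (-1.66) = 2.43 V.
Balancing electrons gives n = 3; the reaction quotient is Q = [Al³⁺]·[Fe²⁺]^3/[Fe³⁺]^3 = 3.42 × 10^-12.
E = E° − (RT/nF) ln Q = 2.43 − (8.314×288)/(3×96500) × (-26.400) = 2.430 + 0.218 = 2.648 V.

2.65 V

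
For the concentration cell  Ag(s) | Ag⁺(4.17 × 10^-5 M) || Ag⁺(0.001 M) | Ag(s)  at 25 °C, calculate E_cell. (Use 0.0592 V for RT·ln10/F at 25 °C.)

0.082 V

Both half-cells are Ag⁺/Ag, so E°_cell = 0. The concentrated side is the cathode; the cell reaction moves Ag⁺ from high to low concentration with n = 1.
Q = [Ag⁺]_dilute/[Ag⁺]_conc = 4.17 × 10^-5/0.001 = 0.0417.
E = 0 − (0.0592/1) log Q = −(0.0592/1)(-1.380) = 0.0817 V.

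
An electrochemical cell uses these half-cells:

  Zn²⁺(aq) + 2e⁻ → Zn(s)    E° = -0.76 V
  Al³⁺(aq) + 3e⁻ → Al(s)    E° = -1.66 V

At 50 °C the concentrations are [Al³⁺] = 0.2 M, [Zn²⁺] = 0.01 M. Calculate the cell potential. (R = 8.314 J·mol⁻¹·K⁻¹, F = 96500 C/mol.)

0.851 V

The Zn²⁺/Zn couple has the higher reduction potential and acts as the cathode, so E°_cell = -0.76 − (-1.66) = 0.90 V.
Balancing electrons gives n = 6; the reaction quotient is Q = [Al³⁺]^2/[Zn²⁺]^3 = 4 × 10^4.
E = E° − (RT/nF) ln Q = 0.90 − (8.314×323)/(6×96500) × (10.597) = 0.900 − 0.049 = 0.851 V.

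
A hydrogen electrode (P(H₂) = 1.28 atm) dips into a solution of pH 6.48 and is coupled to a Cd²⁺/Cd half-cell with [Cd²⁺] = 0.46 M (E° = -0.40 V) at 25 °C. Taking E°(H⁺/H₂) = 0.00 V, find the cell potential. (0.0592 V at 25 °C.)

0.023 V

The hydrogen couple is the cathode, so E°_cell = 0.40 V; n = 2.
[H⁺] = 10^(−6.48) = 3.3 × 10^-7 M, and Q = [Cd²⁺]·P(H₂) / [H⁺]^2 = 5.37 × 10^12.
E = E° − (0.0592/2) log Q = 0.40 − (0.0592/2)(12.730) = 0.023 V.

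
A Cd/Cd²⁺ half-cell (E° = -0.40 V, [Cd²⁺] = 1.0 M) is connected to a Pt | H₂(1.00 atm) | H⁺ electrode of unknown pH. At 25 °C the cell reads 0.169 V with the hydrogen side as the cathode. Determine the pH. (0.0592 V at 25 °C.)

E°_cell = 0.40 V and n = 2.
log Q = n(E° − E)/0.0592 = 2×(0.40 − 0.169)/0.0592 = 7.804.
With Q = [Cd²⁺]·P(H₂) / [H⁺]^2, solving for [H⁺] gives log[H⁺] = -3.902, so pH = 3.90.

pH = 3.90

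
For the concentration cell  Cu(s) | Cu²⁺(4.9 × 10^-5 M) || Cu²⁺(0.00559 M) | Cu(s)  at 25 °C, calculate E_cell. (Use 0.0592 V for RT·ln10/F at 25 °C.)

Both half-cells are Cu²⁺/Cu, so E°_cell = 0. The concentrated side is the cathode; the cell reaction moves Cu²⁺ from high to low concentration with n = 2.
Q = [Cu²⁺]_dilute/[Cu²⁺]_conc = 4.9 × 10^-5/0.00559 = 0.00877.
E = 0 − (0.0592/2) log Q = −(0.0592/2)(-2.057) = 0.0609 V.

0.061 V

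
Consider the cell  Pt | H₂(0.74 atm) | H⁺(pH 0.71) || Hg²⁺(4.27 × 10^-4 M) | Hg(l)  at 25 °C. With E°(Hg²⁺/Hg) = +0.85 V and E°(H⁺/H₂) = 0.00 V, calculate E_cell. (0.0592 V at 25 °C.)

The Hg²⁺/Hg couple is the cathode, so E°_cell = 0.85 V; n = 2.
[H⁺] = 10^(−0.71) = 0.19 M, and Q = [H⁺]^2 / ([Hg²⁺]·P(H₂)) = 120.
E = E° − (0.0592/2) log Q = 0.85 − (0.0592/2)(2.080) = 0.788 V.

0.79 V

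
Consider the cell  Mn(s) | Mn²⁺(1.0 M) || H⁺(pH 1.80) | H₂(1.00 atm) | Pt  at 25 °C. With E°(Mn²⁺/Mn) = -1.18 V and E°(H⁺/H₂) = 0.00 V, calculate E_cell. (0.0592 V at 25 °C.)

The hydrogen couple is the cathode, so E°_cell = 1.18 V; n = 2.
[H⁺] = 10^(−1.80) = 0.016 M, and Q = [Mn²⁺]·P(H₂) / [H⁺]^2 = 3980.
E = E° − (0.0592/2) log Q = 1.18 − (0.0592/2)(3.600) = 1.073 V.

1.07 V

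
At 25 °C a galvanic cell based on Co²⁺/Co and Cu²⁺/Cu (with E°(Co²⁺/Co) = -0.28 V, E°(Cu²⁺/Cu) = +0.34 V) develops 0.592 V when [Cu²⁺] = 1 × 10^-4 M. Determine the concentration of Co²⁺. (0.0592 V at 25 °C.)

From the Nernst equation, log Q = n(E° − E)/0.0592 = 2(0.62 − 0.592)/0.0592 = 0.946, so Q = 8.83.
With Q = [Co²⁺]/[Cu²⁺] and the known concentrations, [Co²⁺] in the numerator gives [Co²⁺] = 8.8 × 10^-4 M.

8.8 × 10^-4 M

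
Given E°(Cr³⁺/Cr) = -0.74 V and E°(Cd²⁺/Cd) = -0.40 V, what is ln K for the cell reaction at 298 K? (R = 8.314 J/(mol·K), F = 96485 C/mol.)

E°_cell = -0.40 − (-0.74) = 0.34 V, with n = 6 electrons transferred.
At equilibrium E = 0, so the Nernst equation gives ln K = nFE°/RT = (6)(96485)(0.34)/((8.314)(298)) = 79.44.

ln K = 79.4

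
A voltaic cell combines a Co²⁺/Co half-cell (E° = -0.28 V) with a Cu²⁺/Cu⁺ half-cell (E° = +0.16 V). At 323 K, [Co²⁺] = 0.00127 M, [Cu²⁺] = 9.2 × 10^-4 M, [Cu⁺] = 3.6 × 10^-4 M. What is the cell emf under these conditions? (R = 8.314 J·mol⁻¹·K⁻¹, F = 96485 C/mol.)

0.559 V

The Cu²⁺/Cu⁺ couple has the higher reduction potential and acts as the cathode, so E°_cell = +0.16 − (-0.28) = 0.44 V.
Balancing electrons gives n = 2; the reaction quotient is Q = [Co²⁺]·[Cu⁺]^2/[Cu²⁺]^2 = 1.94 × 10^-4.
E = E° − (RT/nF) ln Q = 0.44 − (8.314×323)/(2×96485) × (-8.545) = 0.440 + 0.119 = 0.559 V.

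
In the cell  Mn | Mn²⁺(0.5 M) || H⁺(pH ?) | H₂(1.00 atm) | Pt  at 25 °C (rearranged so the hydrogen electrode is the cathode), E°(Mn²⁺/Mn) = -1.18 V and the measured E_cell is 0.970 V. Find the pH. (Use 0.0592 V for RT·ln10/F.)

E°_cell = 1.18 V and n = 2.
log Q = n(E° − E)/0.0592 = 2×(1.18 − 0.970)/0.0592 = 7.095.
With Q = [Mn²⁺]·P(H₂) / [H⁺]^2, solving for [H⁺] gives log[H⁺] = -3.698, so pH = 3.70.

pH = 3.70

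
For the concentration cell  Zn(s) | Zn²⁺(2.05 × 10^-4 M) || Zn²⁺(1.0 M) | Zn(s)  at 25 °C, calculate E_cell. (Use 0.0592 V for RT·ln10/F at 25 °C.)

Both half-cells are Zn²⁺/Zn, so E°_cell = 0. The concentrated side is the cathode; the cell reaction moves Zn²⁺ from high to low concentration with n = 2.
Q = [Zn²⁺]_dilute/[Zn²⁺]_conc = 2.05 × 10^-4/1.0 = 2.05 × 10^-4.
E = 0 − (0.0592/2) log Q = −(0.0592/2)(-3.688) = 0.1092 V.

0.11 V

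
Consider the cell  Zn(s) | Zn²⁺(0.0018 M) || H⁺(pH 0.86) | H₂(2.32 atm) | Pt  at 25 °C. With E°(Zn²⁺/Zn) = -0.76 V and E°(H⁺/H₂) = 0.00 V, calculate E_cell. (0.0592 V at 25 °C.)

The hydrogen couple is the cathode, so E°_cell = 0.76 V; n = 2.
[H⁺] = 10^(−0.86) = 0.14 M, and Q = [Zn²⁺]·P(H₂) / [H⁺]^2 = 0.219.
E = E° − (0.0592/2) log Q = 0.76 − (0.0592/2)(-0.659) = 0.780 V.

0.78 V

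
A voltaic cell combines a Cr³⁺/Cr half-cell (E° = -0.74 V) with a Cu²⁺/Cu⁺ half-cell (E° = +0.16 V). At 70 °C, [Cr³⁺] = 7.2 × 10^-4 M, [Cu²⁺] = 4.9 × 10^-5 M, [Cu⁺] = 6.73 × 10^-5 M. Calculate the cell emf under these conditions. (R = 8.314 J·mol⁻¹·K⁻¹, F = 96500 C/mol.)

The Cu²⁺/Cu⁺ couple has the higher reduction potential and acts as the cathode, so E°_cell = +0.16 − (-0.74) = 0.90 V.
Balancing electrons gives n = 3; the reaction quotient is Q = [Cr³⁺]·[Cu⁺]^3/[Cu²⁺]^3 = 0.00187.
E = E° − (RT/nF) ln Q = 0.90 − (8.314×343)/(3×96500) × (-6.284) = 0.900 + 0.062 = 0.962 V.

0.962 V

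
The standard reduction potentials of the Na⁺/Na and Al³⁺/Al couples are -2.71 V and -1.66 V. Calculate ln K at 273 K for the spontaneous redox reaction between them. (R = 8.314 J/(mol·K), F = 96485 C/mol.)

E°_cell = -1.66 − (-2.71) = 1.05 V, with n = 3 electrons transferred.
At equilibrium E = 0, so the Nernst equation gives ln K = nFE°/RT = (3)(96485)(1.05)/((8.314)(273)) = 133.91.

ln K = 133.9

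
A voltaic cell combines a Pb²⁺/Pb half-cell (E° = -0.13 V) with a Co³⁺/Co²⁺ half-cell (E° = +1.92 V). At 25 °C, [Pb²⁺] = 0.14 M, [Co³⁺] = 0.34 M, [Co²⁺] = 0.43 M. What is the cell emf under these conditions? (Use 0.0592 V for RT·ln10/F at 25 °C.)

The Co³⁺/Co²⁺ couple has the higher reduction potential and acts as the cathode, so E°_cell = +1.92 − (-0.13) = 2.05 V.
Balancing electrons gives n = 2; the reaction quotient is Q = [Pb²⁺]·[Co²⁺]^2/[Co³⁺]^2 = 0.224.
At 25 °C, E = E° − (0.0592/n) log Q = 2.05 − (0.0592/2)(-0.650) = 2.050 + 0.019 = 2.069 V.

2.07 V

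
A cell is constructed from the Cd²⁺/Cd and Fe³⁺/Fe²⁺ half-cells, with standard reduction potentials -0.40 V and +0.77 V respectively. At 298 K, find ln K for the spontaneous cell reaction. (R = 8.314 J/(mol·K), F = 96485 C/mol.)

E°_cell = +0.77 − (-0.40) = 1.17 V, with n = 2 electrons transferred.
At equilibrium E = 0, so the Nernst equation gives ln K = nFE°/RT = (2)(96485)(1.17)/((8.314)(298)) = 91.13.

ln K = 91.1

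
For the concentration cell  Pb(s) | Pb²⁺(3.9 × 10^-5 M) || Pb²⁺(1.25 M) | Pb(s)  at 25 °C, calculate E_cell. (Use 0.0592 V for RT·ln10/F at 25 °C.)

Both half-cells are Pb²⁺/Pb, so E°_cell = 0. The concentrated side is the cathode; the cell reaction moves Pb²⁺ from high to low concentration with n = 2.
Q = [Pb²⁺]_dilute/[Pb²⁺]_conc = 3.9 × 10^-5/1.25 = 3.12 × 10^-5.
E = 0 − (0.0592/2) log Q = −(0.0592/2)(-4.506) = 0.1334 V.

0.13 V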